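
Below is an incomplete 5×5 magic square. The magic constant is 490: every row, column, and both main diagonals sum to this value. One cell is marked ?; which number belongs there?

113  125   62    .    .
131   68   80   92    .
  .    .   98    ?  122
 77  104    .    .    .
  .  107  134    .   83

Row 2: 131 + 68 + 80 + 92 + ? = 490, so (2,5) = 119.
Using column 2: 125 + 68 + 104 + 107 + ? → (3,2) = 490 − 404 = 86.
Using column 3: 62 + 80 + 98 + 134 + ? → (4,3) = 490 − 374 = 116.
Main diagonal must total 490; the given cells sum to 362, so (4,4) = 128.
Using row 4: 77 + 104 + 116 + 128 + ? → (4,5) = 490 − 425 = 65.
Using column 5: 119 + 122 + 65 + 83 + ? → (1,5) = 490 − 389 = 101.
From anti-diagonal, 490 − (101 + 92 + 98 + 104) gives (5,1) = 95.
The remaining cell in row 1 is (1,4) = 490 − 401 = 89.
Row 5: 95 + 107 + 134 + 83 + ? = 490, so (5,4) = 71.
Column 1 needs 490; the known cells sum to 416, so (3,1) = 74.
Column 4: 89 + 92 + 128 + 71 + ? = 490, so (3,4) = 110.

110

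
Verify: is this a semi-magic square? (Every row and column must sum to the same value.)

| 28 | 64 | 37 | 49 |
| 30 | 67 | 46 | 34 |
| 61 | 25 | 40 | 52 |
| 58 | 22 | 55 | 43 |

Row 1: 28 + 64 + 37 + 49 = 178.
Row 2: 30 + 67 + 46 + 34 = 177.
Row 3: 61 + 25 + 40 + 52 = 178.
Row 4: 58 + 22 + 55 + 43 = 178.
Column 1: 28 + 30 + 61 + 58 = 177.
Column 2: 64 + 67 + 25 + 22 = 178.
Column 3: 37 + 46 + 40 + 55 = 178.
Column 4: 49 + 34 + 52 + 43 = 178.

No — column 1 sums to 177 but row 1 sums to 178.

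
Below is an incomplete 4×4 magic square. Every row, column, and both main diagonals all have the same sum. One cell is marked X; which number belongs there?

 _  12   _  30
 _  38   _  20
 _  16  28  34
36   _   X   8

22

Column 4 is complete and sums to 92; that is the magic constant.
Row 3 needs 92; the known cells sum to 78, so (3,1) = 14.
Column 2 needs 92; the known cells sum to 66, so (4,2) = 26.
The remaining cell in main diagonal is (1,1) = 92 − 74 = 18.
The remaining cell in anti-diagonal is (2,3) = 92 − 82 = 10.
Row 1 needs 92; the known cells sum to 60, so (1,3) = 32.
Row 2 must total 92; the given cells sum to 68, so (2,1) = 24.
Row 4 needs 92; the known cells sum to 70, so (4,3) = 22.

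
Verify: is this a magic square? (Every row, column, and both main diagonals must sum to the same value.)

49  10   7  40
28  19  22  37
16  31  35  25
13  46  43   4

Row 1: 49 + 10 + 7 + 40 = 106.
Row 2: 28 + 19 + 22 + 37 = 106.
Row 3: 16 + 31 + 35 + 25 = 107.
Row 4: 13 + 46 + 43 + 4 = 106.
Column 1: 49 + 28 + 16 + 13 = 106.
Column 2: 10 + 19 + 31 + 46 = 106.
Column 3: 7 + 22 + 35 + 43 = 107.
Column 4: 40 + 37 + 25 + 4 = 106.
Main diagonal: 49 + 19 + 35 + 4 = 107.
Anti-diagonal: 40 + 22 + 31 + 13 = 106.

No — main diagonal sums to 107 but column 1 sums to 106.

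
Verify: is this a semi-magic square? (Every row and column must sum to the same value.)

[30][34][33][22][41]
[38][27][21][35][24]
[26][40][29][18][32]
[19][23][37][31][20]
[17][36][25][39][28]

Row 1: 30 + 34 + 33 + 22 + 41 = 160.
Row 2: 38 + 27 + 21 + 35 + 24 = 145.
Row 3: 26 + 40 + 29 + 18 + 32 = 145.
Row 4: 19 + 23 + 37 + 31 + 20 = 130.
Row 5: 17 + 36 + 25 + 39 + 28 = 145.
Column 1: 30 + 38 + 26 + 19 + 17 = 130.
Column 2: 34 + 27 + 40 + 23 + 36 = 160.
Column 3: 33 + 21 + 29 + 37 + 25 = 145.
Column 4: 22 + 35 + 18 + 31 + 39 = 145.
Column 5: 41 + 24 + 32 + 20 + 28 = 145.

No — column 5 sums to 145 but row 4 sums to 130.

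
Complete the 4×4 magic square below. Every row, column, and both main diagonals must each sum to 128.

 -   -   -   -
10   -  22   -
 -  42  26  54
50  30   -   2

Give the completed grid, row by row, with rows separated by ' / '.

From row 3, 128 − (42 + 26 + 54) gives (3,1) = 6.
Row 4: 50 + 30 + 2 + ? = 128, so (4,3) = 46.
The remaining cell in column 1 is (1,1) = 128 − 66 = 62.
Column 3 needs 128; the known cells sum to 94, so (1,3) = 34.
Main diagonal needs 128; the known cells sum to 90, so (2,2) = 38.
From anti-diagonal, 128 − (22 + 42 + 50) gives (1,4) = 14.
Using row 1: 62 + 34 + 14 + ? → (1,2) = 128 − 110 = 18.
From row 2, 128 − (10 + 38 + 22) gives (2,4) = 58.

62 18 34 14 / 10 38 22 58 / 6 42 26 54 / 50 30 46 2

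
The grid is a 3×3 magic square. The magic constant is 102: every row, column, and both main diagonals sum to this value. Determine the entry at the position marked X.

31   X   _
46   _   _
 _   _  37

The remaining cell in column 1 is (3,1) = 102 − 77 = 25.
From main diagonal, 102 − (31 + 37) gives (2,2) = 34.
The remaining cell in anti-diagonal is (1,3) = 102 − 59 = 43.
The remaining cell in row 1 is (1,2) = 102 − 74 = 28.

28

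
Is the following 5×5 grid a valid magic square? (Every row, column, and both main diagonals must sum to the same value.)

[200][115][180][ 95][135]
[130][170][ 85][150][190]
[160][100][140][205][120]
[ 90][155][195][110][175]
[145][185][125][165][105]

Row 1: 200 + 115 + 180 + 95 + 135 = 725.
Row 2: 130 + 170 + 85 + 150 + 190 = 725.
Row 3: 160 + 100 + 140 + 205 + 120 = 725.
Row 4: 90 + 155 + 195 + 110 + 175 = 725.
Row 5: 145 + 185 + 125 + 165 + 105 = 725.
Column 1: 200 + 130 + 160 + 90 + 145 = 725.
Column 2: 115 + 170 + 100 + 155 + 185 = 725.
Column 3: 180 + 85 + 140 + 195 + 125 = 725.
Column 4: 95 + 150 + 205 + 110 + 165 = 725.
Column 5: 135 + 190 + 120 + 175 + 105 = 725.
Main diagonal: 200 + 170 + 140 + 110 + 105 = 725.
Anti-diagonal: 135 + 150 + 140 + 155 + 145 = 725.
All lines sum to 725.

Yes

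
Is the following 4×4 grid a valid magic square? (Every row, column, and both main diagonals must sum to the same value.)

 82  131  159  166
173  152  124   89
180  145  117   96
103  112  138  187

Row 1: 82 + 131 + 159 + 166 = 538.
Row 2: 173 + 152 + 124 + 89 = 538.
Row 3: 180 + 145 + 117 + 96 = 538.
Row 4: 103 + 112 + 138 + 187 = 540.
Column 1: 82 + 173 + 180 + 103 = 538.
Column 2: 131 + 152 + 145 + 112 = 540.
Column 3: 159 + 124 + 117 + 138 = 538.
Column 4: 166 + 89 + 96 + 187 = 538.
Main diagonal: 82 + 152 + 117 + 187 = 538.
Anti-diagonal: 166 + 124 + 145 + 103 = 538.

No — row 4 sums to 540 but column 4 sums to 538.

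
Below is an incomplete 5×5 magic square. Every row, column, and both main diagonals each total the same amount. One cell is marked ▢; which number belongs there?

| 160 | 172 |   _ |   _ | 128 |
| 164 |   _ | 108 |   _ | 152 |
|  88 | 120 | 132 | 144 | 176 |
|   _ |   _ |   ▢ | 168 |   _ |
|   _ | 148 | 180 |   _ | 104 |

Row 3 is complete and sums to 660; that is the magic constant.
Column 5 needs 660; the known cells sum to 560, so (4,5) = 100.
Using main diagonal: 160 + 132 + 168 + 104 + ? → (2,2) = 660 − 564 = 96.
The remaining cell in row 2 is (2,4) = 660 − 520 = 140.
Column 2: 172 + 96 + 120 + 148 + ? = 660, so (4,2) = 124.
The remaining cell in anti-diagonal is (5,1) = 660 − 524 = 136.
The remaining cell in row 5 is (5,4) = 660 − 568 = 92.
Column 1 needs 660; the known cells sum to 548, so (4,1) = 112.
Column 4 must total 660; the given cells sum to 544, so (1,4) = 116.
Row 1: 160 + 172 + 116 + 128 + ? = 660, so (1,3) = 84.
The remaining cell in row 4 is (4,3) = 660 − 504 = 156.

156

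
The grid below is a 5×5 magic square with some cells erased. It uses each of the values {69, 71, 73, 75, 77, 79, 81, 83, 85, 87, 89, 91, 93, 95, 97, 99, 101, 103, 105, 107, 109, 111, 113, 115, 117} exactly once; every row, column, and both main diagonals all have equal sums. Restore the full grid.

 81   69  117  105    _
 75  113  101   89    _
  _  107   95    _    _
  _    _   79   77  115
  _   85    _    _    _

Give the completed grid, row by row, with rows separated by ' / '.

81 69 117 105 93 / 75 113 101 89 87 / 109 107 95 83 71 / 103 91 79 77 115 / 97 85 73 111 99

The 25 entries sum to 2325, so each line sums to 2325/5 = 465.
From row 1, 465 − (81 + 69 + 117 + 105) gives (1,5) = 93.
From row 2, 465 − (75 + 113 + 101 + 89) gives (2,5) = 87.
Using column 2: 69 + 113 + 107 + 85 + ? → (4,2) = 465 − 374 = 91.
Column 3 needs 465; the known cells sum to 392, so (5,3) = 73.
Main diagonal must total 465; the given cells sum to 366, so (5,5) = 99.
Anti-diagonal: 93 + 89 + 95 + 91 + ? = 465, so (5,1) = 97.
Row 4 must total 465; the given cells sum to 362, so (4,1) = 103.
Row 5: 97 + 85 + 73 + 99 + ? = 465, so (5,4) = 111.
From column 1, 465 − (81 + 75 + 103 + 97) gives (3,1) = 109.
From column 4, 465 − (105 + 89 + 77 + 111) gives (3,4) = 83.
Using column 5: 93 + 87 + 115 + 99 + ? → (3,5) = 465 − 394 = 71.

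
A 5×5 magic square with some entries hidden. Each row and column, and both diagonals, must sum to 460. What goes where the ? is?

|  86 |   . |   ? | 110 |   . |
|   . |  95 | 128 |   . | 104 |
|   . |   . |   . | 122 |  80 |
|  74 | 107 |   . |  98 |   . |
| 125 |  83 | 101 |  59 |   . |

Using row 5: 125 + 83 + 101 + 59 + ? → (5,5) = 460 − 368 = 92.
Column 4 needs 460; the known cells sum to 389, so (2,4) = 71.
Using main diagonal: 86 + 95 + 98 + 92 + ? → (3,3) = 460 − 371 = 89.
The remaining cell in anti-diagonal is (1,5) = 460 − 392 = 68.
Row 2 needs 460; the known cells sum to 398, so (2,1) = 62.
From column 1, 460 − (86 + 62 + 74 + 125) gives (3,1) = 113.
Column 5 needs 460; the known cells sum to 344, so (4,5) = 116.
The remaining cell in row 3 is (3,2) = 460 − 404 = 56.
Row 4 must total 460; the given cells sum to 395, so (4,3) = 65.
The remaining cell in column 2 is (1,2) = 460 − 341 = 119.
From column 3, 460 − (128 + 89 + 65 + 101) gives (1,3) = 77.

77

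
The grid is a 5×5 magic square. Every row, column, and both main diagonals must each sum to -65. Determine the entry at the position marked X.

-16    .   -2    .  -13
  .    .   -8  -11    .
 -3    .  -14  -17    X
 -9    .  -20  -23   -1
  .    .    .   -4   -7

Using row 4: -9 + (-20) + (-23) + (-1) + ? → (4,2) = -65 − (-53) = -12.
Column 3: -2 + (-8) + (-14) + (-20) + ? = -65, so (5,3) = -21.
The remaining cell in column 4 is (1,4) = -65 − (-55) = -10.
Main diagonal: -16 + (-14) + (-23) + (-7) + ? = -65, so (2,2) = -5.
The remaining cell in anti-diagonal is (5,1) = -65 − (-50) = -15.
Row 1 must total -65; the given cells sum to -41, so (1,2) = -24.
The remaining cell in row 5 is (5,2) = -65 − (-47) = -18.
Column 1 needs -65; the known cells sum to -43, so (2,1) = -22.
Using column 2: -24 + (-5) + (-12) + (-18) + ? → (3,2) = -65 − (-59) = -6.
The remaining cell in row 2 is (2,5) = -65 − (-46) = -19.
From row 3, -65 − (-3 + (-6) + (-14) + (-17)) gives (3,5) = -25.

-25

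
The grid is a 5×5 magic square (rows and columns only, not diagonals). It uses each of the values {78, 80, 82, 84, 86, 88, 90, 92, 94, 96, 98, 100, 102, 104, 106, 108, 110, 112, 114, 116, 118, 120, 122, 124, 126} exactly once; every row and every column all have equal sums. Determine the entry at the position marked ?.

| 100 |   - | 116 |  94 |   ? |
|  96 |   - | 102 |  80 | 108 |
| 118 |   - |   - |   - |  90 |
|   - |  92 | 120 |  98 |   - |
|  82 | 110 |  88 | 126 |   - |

The 25 entries sum to 2550, so each line sums to 2550/5 = 510.
Row 2 must total 510; the given cells sum to 386, so (2,2) = 124.
From row 5, 510 − (82 + 110 + 88 + 126) gives (5,5) = 104.
From column 1, 510 − (100 + 96 + 118 + 82) gives (4,1) = 114.
The remaining cell in column 3 is (3,3) = 510 − 426 = 84.
Column 4 needs 510; the known cells sum to 398, so (3,4) = 112.
The remaining cell in row 3 is (3,2) = 510 − 404 = 106.
Row 4 needs 510; the known cells sum to 424, so (4,5) = 86.
From column 2, 510 − (124 + 106 + 92 + 110) gives (1,2) = 78.
Using column 5: 108 + 90 + 86 + 104 + ? → (1,5) = 510 − 388 = 122.

122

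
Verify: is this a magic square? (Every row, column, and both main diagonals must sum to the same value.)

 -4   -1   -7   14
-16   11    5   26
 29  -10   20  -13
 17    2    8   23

Row 1: -4 + (-1) + (-7) + 14 = 2.
Row 2: -16 + 11 + 5 + 26 = 26.
Row 3: 29 + (-10) + 20 + (-13) = 26.
Row 4: 17 + 2 + 8 + 23 = 50.
Column 1: -4 + (-16) + 29 + 17 = 26.
Column 2: -1 + 11 + (-10) + 2 = 2.
Column 3: -7 + 5 + 20 + 8 = 26.
Column 4: 14 + 26 + (-13) + 23 = 50.
Main diagonal: -4 + 11 + 20 + 23 = 50.
Anti-diagonal: 14 + 5 + (-10) + 17 = 26.

No — row 4 sums to 50 but column 1 sums to 26.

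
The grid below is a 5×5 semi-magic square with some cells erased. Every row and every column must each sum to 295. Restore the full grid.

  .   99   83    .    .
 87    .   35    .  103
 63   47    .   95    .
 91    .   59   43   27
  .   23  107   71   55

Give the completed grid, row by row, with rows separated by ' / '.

Row 4: 91 + 59 + 43 + 27 + ? = 295, so (4,2) = 75.
The remaining cell in row 5 is (5,1) = 295 − 256 = 39.
Using column 1: 87 + 63 + 91 + 39 + ? → (1,1) = 295 − 280 = 15.
Column 2 needs 295; the known cells sum to 244, so (2,2) = 51.
Column 3 must total 295; the given cells sum to 284, so (3,3) = 11.
Row 2: 87 + 51 + 35 + 103 + ? = 295, so (2,4) = 19.
The remaining cell in row 3 is (3,5) = 295 − 216 = 79.
Column 4: 19 + 95 + 43 + 71 + ? = 295, so (1,4) = 67.
Column 5 must total 295; the given cells sum to 264, so (1,5) = 31.

15 99 83 67 31 / 87 51 35 19 103 / 63 47 11 95 79 / 91 75 59 43 27 / 39 23 107 71 55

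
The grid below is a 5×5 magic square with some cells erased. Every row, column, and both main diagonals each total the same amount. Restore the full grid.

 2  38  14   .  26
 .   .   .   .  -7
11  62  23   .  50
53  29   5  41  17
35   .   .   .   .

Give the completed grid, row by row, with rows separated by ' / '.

Row 4 is already complete: 53 + 29 + 5 + 41 + 17 = 145, so that is the magic constant.
Row 1 must total 145; the given cells sum to 80, so (1,4) = 65.
Row 3 must total 145; the given cells sum to 146, so (3,4) = -1.
Column 1: 2 + 11 + 53 + 35 + ? = 145, so (2,1) = 44.
The remaining cell in column 5 is (5,5) = 145 − 86 = 59.
Main diagonal: 2 + 23 + 41 + 59 + ? = 145, so (2,2) = 20.
Anti-diagonal needs 145; the known cells sum to 113, so (2,4) = 32.
Row 2 must total 145; the given cells sum to 89, so (2,3) = 56.
Column 2 must total 145; the given cells sum to 149, so (5,2) = -4.
Using column 3: 14 + 56 + 23 + 5 + ? → (5,3) = 145 − 98 = 47.
Column 4: 65 + 32 + (-1) + 41 + ? = 145, so (5,4) = 8.

2 38 14 65 26 / 44 20 56 32 -7 / 11 62 23 -1 50 / 53 29 5 41 17 / 35 -4 47 8 59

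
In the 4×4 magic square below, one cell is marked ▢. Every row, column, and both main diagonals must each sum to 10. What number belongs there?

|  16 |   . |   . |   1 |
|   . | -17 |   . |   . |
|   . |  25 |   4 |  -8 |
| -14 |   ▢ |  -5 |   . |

22

Row 3: 25 + 4 + (-8) + ? = 10, so (3,1) = -11.
Using column 1: 16 + (-11) + (-14) + ? → (2,1) = 10 − (-9) = 19.
Main diagonal: 16 + (-17) + 4 + ? = 10, so (4,4) = 7.
Anti-diagonal: 1 + 25 + (-14) + ? = 10, so (2,3) = -2.
Row 2: 19 + (-17) + (-2) + ? = 10, so (2,4) = 10.
Row 4 must total 10; the given cells sum to -12, so (4,2) = 22.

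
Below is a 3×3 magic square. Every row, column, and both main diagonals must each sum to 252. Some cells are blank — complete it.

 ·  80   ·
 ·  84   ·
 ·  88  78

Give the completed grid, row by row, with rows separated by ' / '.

Row 3: 88 + 78 + ? = 252, so (3,1) = 86.
Using main diagonal: 84 + 78 + ? → (1,1) = 252 − 162 = 90.
Anti-diagonal must total 252; the given cells sum to 170, so (1,3) = 82.
Using column 1: 90 + 86 + ? → (2,1) = 252 − 176 = 76.
From column 3, 252 − (82 + 78) gives (2,3) = 92.

90 80 82 / 76 84 92 / 86 88 78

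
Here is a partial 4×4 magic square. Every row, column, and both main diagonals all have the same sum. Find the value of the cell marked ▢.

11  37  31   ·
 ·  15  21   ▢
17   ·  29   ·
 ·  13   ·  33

Main diagonal is complete and sums to 88; that is the magic constant.
From row 1, 88 − (11 + 37 + 31) gives (1,4) = 9.
From column 2, 88 − (37 + 15 + 13) gives (3,2) = 23.
Column 3: 31 + 21 + 29 + ? = 88, so (4,3) = 7.
Using anti-diagonal: 9 + 21 + 23 + ? → (4,1) = 88 − 53 = 35.
The remaining cell in row 3 is (3,4) = 88 − 69 = 19.
Column 1: 11 + 17 + 35 + ? = 88, so (2,1) = 25.
Column 4 needs 88; the known cells sum to 61, so (2,4) = 27.

27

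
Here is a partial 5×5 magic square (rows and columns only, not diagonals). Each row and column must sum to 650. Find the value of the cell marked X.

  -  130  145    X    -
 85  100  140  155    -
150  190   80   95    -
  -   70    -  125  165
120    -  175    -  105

185

Row 2: 85 + 100 + 140 + 155 + ? = 650, so (2,5) = 170.
Using row 3: 150 + 190 + 80 + 95 + ? → (3,5) = 650 − 515 = 135.
Using column 2: 130 + 100 + 190 + 70 + ? → (5,2) = 650 − 490 = 160.
Column 3: 145 + 140 + 80 + 175 + ? = 650, so (4,3) = 110.
From column 5, 650 − (170 + 135 + 165 + 105) gives (1,5) = 75.
Using row 4: 70 + 110 + 125 + 165 + ? → (4,1) = 650 − 470 = 180.
Row 5: 120 + 160 + 175 + 105 + ? = 650, so (5,4) = 90.
Using column 1: 85 + 150 + 180 + 120 + ? → (1,1) = 650 − 535 = 115.
Column 4: 155 + 95 + 125 + 90 + ? = 650, so (1,4) = 185.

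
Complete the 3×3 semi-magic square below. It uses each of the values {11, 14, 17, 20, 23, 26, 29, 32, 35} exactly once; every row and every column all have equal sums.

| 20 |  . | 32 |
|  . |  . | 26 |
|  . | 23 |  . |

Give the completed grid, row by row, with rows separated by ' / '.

The 9 entries sum to 207, so each line sums to 207/3 = 69.
From row 1, 69 − (20 + 32) gives (1,2) = 17.
Column 2: 17 + 23 + ? = 69, so (2,2) = 29.
From column 3, 69 − (32 + 26) gives (3,3) = 11.
Row 2 needs 69; the known cells sum to 55, so (2,1) = 14.
Row 3: 23 + 11 + ? = 69, so (3,1) = 35.

20 17 32 / 14 29 26 / 35 23 11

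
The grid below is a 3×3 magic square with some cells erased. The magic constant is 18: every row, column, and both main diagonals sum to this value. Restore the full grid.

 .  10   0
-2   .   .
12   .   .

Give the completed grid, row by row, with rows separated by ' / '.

The remaining cell in row 1 is (1,1) = 18 − 10 = 8.
Anti-diagonal: 0 + 12 + ? = 18, so (2,2) = 6.
Using row 2: -2 + 6 + ? → (2,3) = 18 − 4 = 14.
Column 2: 10 + 6 + ? = 18, so (3,2) = 2.
From column 3, 18 − (0 + 14) gives (3,3) = 4.

8 10 0 / -2 6 14 / 12 2 4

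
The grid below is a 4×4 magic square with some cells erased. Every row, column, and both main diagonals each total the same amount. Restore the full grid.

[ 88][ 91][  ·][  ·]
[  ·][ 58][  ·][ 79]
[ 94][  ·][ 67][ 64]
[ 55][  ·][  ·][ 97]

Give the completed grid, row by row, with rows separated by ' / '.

Main diagonal is already complete: 88 + 58 + 67 + 97 = 310, so that is the magic constant.
Row 3 must total 310; the given cells sum to 225, so (3,2) = 85.
Column 1: 88 + 94 + 55 + ? = 310, so (2,1) = 73.
Column 2: 91 + 58 + 85 + ? = 310, so (4,2) = 76.
Column 4 must total 310; the given cells sum to 240, so (1,4) = 70.
From anti-diagonal, 310 − (70 + 85 + 55) gives (2,3) = 100.
The remaining cell in row 1 is (1,3) = 310 − 249 = 61.
Row 4 must total 310; the given cells sum to 228, so (4,3) = 82.

88 91 61 70 / 73 58 100 79 / 94 85 67 64 / 55 76 82 97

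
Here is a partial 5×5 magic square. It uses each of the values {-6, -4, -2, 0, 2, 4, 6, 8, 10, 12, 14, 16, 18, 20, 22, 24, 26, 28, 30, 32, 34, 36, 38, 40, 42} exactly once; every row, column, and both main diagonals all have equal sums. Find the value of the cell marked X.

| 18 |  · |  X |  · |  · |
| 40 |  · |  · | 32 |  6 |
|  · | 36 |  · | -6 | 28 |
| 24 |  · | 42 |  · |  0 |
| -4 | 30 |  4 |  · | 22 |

26

The 25 entries sum to 450, so each line sums to 450/5 = 90.
The remaining cell in row 5 is (5,4) = 90 − 52 = 38.
Column 1: 18 + 40 + 24 + (-4) + ? = 90, so (3,1) = 12.
From column 5, 90 − (6 + 28 + 0 + 22) gives (1,5) = 34.
Row 3: 12 + 36 + (-6) + 28 + ? = 90, so (3,3) = 20.
The remaining cell in anti-diagonal is (4,2) = 90 − 82 = 8.
Row 4 needs 90; the known cells sum to 74, so (4,4) = 16.
Using column 4: 32 + (-6) + 16 + 38 + ? → (1,4) = 90 − 80 = 10.
From main diagonal, 90 − (18 + 20 + 16 + 22) gives (2,2) = 14.
From row 2, 90 − (40 + 14 + 32 + 6) gives (2,3) = -2.
Column 2: 14 + 36 + 8 + 30 + ? = 90, so (1,2) = 2.
Column 3: -2 + 20 + 42 + 4 + ? = 90, so (1,3) = 26.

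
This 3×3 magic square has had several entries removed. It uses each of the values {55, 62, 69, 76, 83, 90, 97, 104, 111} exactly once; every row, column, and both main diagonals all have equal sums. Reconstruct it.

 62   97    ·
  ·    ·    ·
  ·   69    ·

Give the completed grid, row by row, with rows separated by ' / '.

The 9 entries sum to 747, so each line sums to 747/3 = 249.
Row 1 must total 249; the given cells sum to 159, so (1,3) = 90.
Column 2 must total 249; the given cells sum to 166, so (2,2) = 83.
The remaining cell in main diagonal is (3,3) = 249 − 145 = 104.
From anti-diagonal, 249 − (90 + 83) gives (3,1) = 76.
From column 1, 249 − (62 + 76) gives (2,1) = 111.
From column 3, 249 − (90 + 104) gives (2,3) = 55.

62 97 90 / 111 83 55 / 76 69 104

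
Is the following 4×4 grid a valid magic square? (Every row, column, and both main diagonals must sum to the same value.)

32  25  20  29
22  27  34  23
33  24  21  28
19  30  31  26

Yes

Row 1: 32 + 25 + 20 + 29 = 106.
Row 2: 22 + 27 + 34 + 23 = 106.
Row 3: 33 + 24 + 21 + 28 = 106.
Row 4: 19 + 30 + 31 + 26 = 106.
Column 1: 32 + 22 + 33 + 19 = 106.
Column 2: 25 + 27 + 24 + 30 = 106.
Column 3: 20 + 34 + 21 + 31 = 106.
Column 4: 29 + 23 + 28 + 26 = 106.
Main diagonal: 32 + 27 + 21 + 26 = 106.
Anti-diagonal: 29 + 34 + 24 + 19 = 106.
All lines sum to 106.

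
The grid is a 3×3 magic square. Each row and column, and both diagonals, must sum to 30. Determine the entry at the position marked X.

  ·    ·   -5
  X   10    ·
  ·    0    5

From row 3, 30 − (0 + 5) gives (3,1) = 25.
From column 2, 30 − (10 + 0) gives (1,2) = 20.
From column 3, 30 − (-5 + 5) gives (2,3) = 30.
Main diagonal: 10 + 5 + ? = 30, so (1,1) = 15.
From row 2, 30 − (10 + 30) gives (2,1) = -10.

-10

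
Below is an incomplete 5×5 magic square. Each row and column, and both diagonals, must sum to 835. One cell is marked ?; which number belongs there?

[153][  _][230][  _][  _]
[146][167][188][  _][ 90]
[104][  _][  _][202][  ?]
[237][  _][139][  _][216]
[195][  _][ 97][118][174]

Row 2 must total 835; the given cells sum to 591, so (2,4) = 244.
Row 5 must total 835; the given cells sum to 584, so (5,2) = 251.
Column 3: 230 + 188 + 139 + 97 + ? = 835, so (3,3) = 181.
Main diagonal needs 835; the known cells sum to 675, so (4,4) = 160.
Row 4 needs 835; the known cells sum to 752, so (4,2) = 83.
The remaining cell in column 4 is (1,4) = 835 − 724 = 111.
Using anti-diagonal: 244 + 181 + 83 + 195 + ? → (1,5) = 835 − 703 = 132.
Using row 1: 153 + 230 + 111 + 132 + ? → (1,2) = 835 − 626 = 209.
The remaining cell in column 2 is (3,2) = 835 − 710 = 125.
Column 5 needs 835; the known cells sum to 612, so (3,5) = 223.

223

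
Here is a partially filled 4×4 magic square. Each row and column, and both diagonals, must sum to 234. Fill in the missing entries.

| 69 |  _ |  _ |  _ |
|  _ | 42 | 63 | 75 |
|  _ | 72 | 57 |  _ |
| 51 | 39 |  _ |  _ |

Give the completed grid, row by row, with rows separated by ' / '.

Row 2 needs 234; the known cells sum to 180, so (2,1) = 54.
Column 1 must total 234; the given cells sum to 174, so (3,1) = 60.
Column 2: 42 + 72 + 39 + ? = 234, so (1,2) = 81.
Main diagonal: 69 + 42 + 57 + ? = 234, so (4,4) = 66.
From anti-diagonal, 234 − (63 + 72 + 51) gives (1,4) = 48.
Row 1 must total 234; the given cells sum to 198, so (1,3) = 36.
Row 3: 60 + 72 + 57 + ? = 234, so (3,4) = 45.
Using row 4: 51 + 39 + 66 + ? → (4,3) = 234 − 156 = 78.

69 81 36 48 / 54 42 63 75 / 60 72 57 45 / 51 39 78 66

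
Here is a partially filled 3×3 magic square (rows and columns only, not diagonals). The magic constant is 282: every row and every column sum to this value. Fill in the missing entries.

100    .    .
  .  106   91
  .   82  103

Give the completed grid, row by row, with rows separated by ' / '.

Row 2 needs 282; the known cells sum to 197, so (2,1) = 85.
Row 3 needs 282; the known cells sum to 185, so (3,1) = 97.
Column 2 needs 282; the known cells sum to 188, so (1,2) = 94.
Column 3: 91 + 103 + ? = 282, so (1,3) = 88.

100 94 88 / 85 106 91 / 97 82 103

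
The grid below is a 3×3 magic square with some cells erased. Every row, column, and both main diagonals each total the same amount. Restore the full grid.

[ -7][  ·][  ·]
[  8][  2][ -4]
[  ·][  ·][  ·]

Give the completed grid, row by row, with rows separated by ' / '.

-7 14 -1 / 8 2 -4 / 5 -10 11

Row 2 is already complete: 8 + 2 + -4 = 6, so that is the magic constant.
The remaining cell in column 1 is (3,1) = 6 − 1 = 5.
Main diagonal needs 6; the known cells sum to -5, so (3,3) = 11.
Anti-diagonal must total 6; the given cells sum to 7, so (1,3) = -1.
Row 1 must total 6; the given cells sum to -8, so (1,2) = 14.
Using row 3: 5 + 11 + ? → (3,2) = 6 − 16 = -10.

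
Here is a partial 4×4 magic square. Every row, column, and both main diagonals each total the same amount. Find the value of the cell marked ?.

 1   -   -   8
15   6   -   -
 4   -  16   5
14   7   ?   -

2

Column 1 is complete and sums to 34; that is the magic constant.
From row 3, 34 − (4 + 16 + 5) gives (3,2) = 9.
From column 2, 34 − (6 + 9 + 7) gives (1,2) = 12.
Main diagonal needs 34; the known cells sum to 23, so (4,4) = 11.
Using anti-diagonal: 8 + 9 + 14 + ? → (2,3) = 34 − 31 = 3.
Row 1 must total 34; the given cells sum to 21, so (1,3) = 13.
From row 2, 34 − (15 + 6 + 3) gives (2,4) = 10.
The remaining cell in row 4 is (4,3) = 34 − 32 = 2.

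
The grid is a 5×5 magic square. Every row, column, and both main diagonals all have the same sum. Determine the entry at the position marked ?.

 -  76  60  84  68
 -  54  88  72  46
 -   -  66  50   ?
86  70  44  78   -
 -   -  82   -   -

Column 3 is complete and sums to 340; that is the magic constant.
From row 1, 340 − (76 + 60 + 84 + 68) gives (1,1) = 52.
Row 2 needs 340; the known cells sum to 260, so (2,1) = 80.
From row 4, 340 − (86 + 70 + 44 + 78) gives (4,5) = 62.
Column 4 must total 340; the given cells sum to 284, so (5,4) = 56.
Using main diagonal: 52 + 54 + 66 + 78 + ? → (5,5) = 340 − 250 = 90.
From anti-diagonal, 340 − (68 + 72 + 66 + 70) gives (5,1) = 64.
Row 5 needs 340; the known cells sum to 292, so (5,2) = 48.
From column 1, 340 − (52 + 80 + 86 + 64) gives (3,1) = 58.
The remaining cell in column 2 is (3,2) = 340 − 248 = 92.
Column 5: 68 + 46 + 62 + 90 + ? = 340, so (3,5) = 74.

74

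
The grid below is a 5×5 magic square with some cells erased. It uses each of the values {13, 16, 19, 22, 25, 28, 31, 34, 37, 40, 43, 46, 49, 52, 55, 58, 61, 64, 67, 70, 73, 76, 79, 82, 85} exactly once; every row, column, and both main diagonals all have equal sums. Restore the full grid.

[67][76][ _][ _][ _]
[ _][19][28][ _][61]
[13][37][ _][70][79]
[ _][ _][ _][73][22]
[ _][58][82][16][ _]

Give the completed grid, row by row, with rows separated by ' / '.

The 25 entries sum to 1225, so each line sums to 1225/5 = 245.
Row 3: 13 + 37 + 70 + 79 + ? = 245, so (3,3) = 46.
Column 2 must total 245; the given cells sum to 190, so (4,2) = 55.
Main diagonal must total 245; the given cells sum to 205, so (5,5) = 40.
Using row 5: 58 + 82 + 16 + 40 + ? → (5,1) = 245 − 196 = 49.
The remaining cell in column 5 is (1,5) = 245 − 202 = 43.
From anti-diagonal, 245 − (43 + 46 + 55 + 49) gives (2,4) = 52.
From row 2, 245 − (19 + 28 + 52 + 61) gives (2,1) = 85.
Column 1 needs 245; the known cells sum to 214, so (4,1) = 31.
Column 4 needs 245; the known cells sum to 211, so (1,4) = 34.
Row 1 must total 245; the given cells sum to 220, so (1,3) = 25.
Row 4 needs 245; the known cells sum to 181, so (4,3) = 64.

67 76 25 34 43 / 85 19 28 52 61 / 13 37 46 70 79 / 31 55 64 73 22 / 49 58 82 16 40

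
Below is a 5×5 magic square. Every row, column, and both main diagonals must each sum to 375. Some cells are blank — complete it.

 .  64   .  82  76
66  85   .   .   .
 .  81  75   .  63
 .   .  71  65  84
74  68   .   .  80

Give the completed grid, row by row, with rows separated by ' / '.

70 64 83 82 76 / 66 85 79 73 72 / 87 81 75 69 63 / 78 77 71 65 84 / 74 68 67 86 80

The remaining cell in column 2 is (4,2) = 375 − 298 = 77.
Column 5 needs 375; the known cells sum to 303, so (2,5) = 72.
Using main diagonal: 85 + 75 + 65 + 80 + ? → (1,1) = 375 − 305 = 70.
From anti-diagonal, 375 − (76 + 75 + 77 + 74) gives (2,4) = 73.
Row 1 needs 375; the known cells sum to 292, so (1,3) = 83.
Row 2 needs 375; the known cells sum to 296, so (2,3) = 79.
Row 4 needs 375; the known cells sum to 297, so (4,1) = 78.
Using column 1: 70 + 66 + 78 + 74 + ? → (3,1) = 375 − 288 = 87.
Using column 3: 83 + 79 + 75 + 71 + ? → (5,3) = 375 − 308 = 67.
The remaining cell in row 3 is (3,4) = 375 − 306 = 69.
From row 5, 375 − (74 + 68 + 67 + 80) gives (5,4) = 86.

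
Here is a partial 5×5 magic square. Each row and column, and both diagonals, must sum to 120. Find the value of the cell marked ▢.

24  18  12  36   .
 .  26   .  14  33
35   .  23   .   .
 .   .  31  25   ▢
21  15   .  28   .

Row 1 must total 120; the given cells sum to 90, so (1,5) = 30.
Column 4 must total 120; the given cells sum to 103, so (3,4) = 17.
From main diagonal, 120 − (24 + 26 + 23 + 25) gives (5,5) = 22.
Anti-diagonal must total 120; the given cells sum to 88, so (4,2) = 32.
The remaining cell in row 5 is (5,3) = 120 − 86 = 34.
Using column 2: 18 + 26 + 32 + 15 + ? → (3,2) = 120 − 91 = 29.
The remaining cell in column 3 is (2,3) = 120 − 100 = 20.
The remaining cell in row 2 is (2,1) = 120 − 93 = 27.
Using row 3: 35 + 29 + 23 + 17 + ? → (3,5) = 120 − 104 = 16.
The remaining cell in column 1 is (4,1) = 120 − 107 = 13.
Column 5 needs 120; the known cells sum to 101, so (4,5) = 19.

19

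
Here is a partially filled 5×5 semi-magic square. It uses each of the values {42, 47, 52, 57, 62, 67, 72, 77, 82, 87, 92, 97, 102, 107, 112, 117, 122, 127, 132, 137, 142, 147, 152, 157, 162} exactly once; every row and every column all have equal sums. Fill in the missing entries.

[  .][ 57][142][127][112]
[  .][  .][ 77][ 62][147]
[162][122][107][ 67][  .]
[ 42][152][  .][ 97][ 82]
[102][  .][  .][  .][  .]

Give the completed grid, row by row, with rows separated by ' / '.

72 57 142 127 112 / 132 92 77 62 147 / 162 122 107 67 52 / 42 152 137 97 82 / 102 87 47 157 117

The 25 entries sum to 2550, so each line sums to 2550/5 = 510.
Row 1: 57 + 142 + 127 + 112 + ? = 510, so (1,1) = 72.
Row 3 must total 510; the given cells sum to 458, so (3,5) = 52.
Row 4 needs 510; the known cells sum to 373, so (4,3) = 137.
Column 1: 72 + 162 + 42 + 102 + ? = 510, so (2,1) = 132.
From column 3, 510 − (142 + 77 + 107 + 137) gives (5,3) = 47.
From column 4, 510 − (127 + 62 + 67 + 97) gives (5,4) = 157.
Column 5 must total 510; the given cells sum to 393, so (5,5) = 117.
Row 2 needs 510; the known cells sum to 418, so (2,2) = 92.
The remaining cell in row 5 is (5,2) = 510 − 423 = 87.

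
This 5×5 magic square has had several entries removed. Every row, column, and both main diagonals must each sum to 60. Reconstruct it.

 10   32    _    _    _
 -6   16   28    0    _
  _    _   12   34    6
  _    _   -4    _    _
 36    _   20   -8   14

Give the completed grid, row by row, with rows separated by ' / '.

10 32 4 26 -12 / -6 16 28 0 22 / 18 -10 12 34 6 / 2 24 -4 8 30 / 36 -2 20 -8 14

Row 2 needs 60; the known cells sum to 38, so (2,5) = 22.
The remaining cell in row 5 is (5,2) = 60 − 62 = -2.
From column 3, 60 − (28 + 12 + (-4) + 20) gives (1,3) = 4.
From main diagonal, 60 − (10 + 16 + 12 + 14) gives (4,4) = 8.
From column 4, 60 − (0 + 34 + 8 + (-8)) gives (1,4) = 26.
The remaining cell in row 1 is (1,5) = 60 − 72 = -12.
Column 5: -12 + 22 + 6 + 14 + ? = 60, so (4,5) = 30.
Using anti-diagonal: -12 + 0 + 12 + 36 + ? → (4,2) = 60 − 36 = 24.
From row 4, 60 − (24 + (-4) + 8 + 30) gives (4,1) = 2.
Column 1 must total 60; the given cells sum to 42, so (3,1) = 18.
Using column 2: 32 + 16 + 24 + (-2) + ? → (3,2) = 60 − 70 = -10.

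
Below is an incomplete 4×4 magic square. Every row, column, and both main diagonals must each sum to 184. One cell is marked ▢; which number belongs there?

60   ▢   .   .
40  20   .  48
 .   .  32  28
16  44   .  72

64

From row 2, 184 − (40 + 20 + 48) gives (2,3) = 76.
Row 4: 16 + 44 + 72 + ? = 184, so (4,3) = 52.
Column 1 must total 184; the given cells sum to 116, so (3,1) = 68.
Column 3 needs 184; the known cells sum to 160, so (1,3) = 24.
Column 4 must total 184; the given cells sum to 148, so (1,4) = 36.
The remaining cell in anti-diagonal is (3,2) = 184 − 128 = 56.
Row 1 needs 184; the known cells sum to 120, so (1,2) = 64.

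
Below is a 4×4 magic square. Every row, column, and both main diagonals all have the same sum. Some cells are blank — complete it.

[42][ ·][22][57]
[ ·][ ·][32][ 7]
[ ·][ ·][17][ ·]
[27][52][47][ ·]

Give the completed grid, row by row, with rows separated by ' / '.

42 -3 22 57 / 12 67 32 7 / 37 2 17 62 / 27 52 47 -8

Column 3 is already complete: 22 + 32 + 17 + 47 = 118, so that is the magic constant.
Row 1: 42 + 22 + 57 + ? = 118, so (1,2) = -3.
The remaining cell in row 4 is (4,4) = 118 − 126 = -8.
Column 4 must total 118; the given cells sum to 56, so (3,4) = 62.
Main diagonal must total 118; the given cells sum to 51, so (2,2) = 67.
Anti-diagonal needs 118; the known cells sum to 116, so (3,2) = 2.
Row 2 must total 118; the given cells sum to 106, so (2,1) = 12.
Using row 3: 2 + 17 + 62 + ? → (3,1) = 118 − 81 = 37.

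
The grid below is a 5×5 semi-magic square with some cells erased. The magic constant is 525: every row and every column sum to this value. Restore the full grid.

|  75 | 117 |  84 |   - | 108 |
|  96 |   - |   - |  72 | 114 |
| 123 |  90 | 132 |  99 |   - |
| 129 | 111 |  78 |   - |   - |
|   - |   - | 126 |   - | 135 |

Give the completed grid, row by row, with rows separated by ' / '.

75 117 84 141 108 / 96 138 105 72 114 / 123 90 132 99 81 / 129 111 78 120 87 / 102 69 126 93 135

The remaining cell in row 1 is (1,4) = 525 − 384 = 141.
From row 3, 525 − (123 + 90 + 132 + 99) gives (3,5) = 81.
From column 1, 525 − (75 + 96 + 123 + 129) gives (5,1) = 102.
Column 3: 84 + 132 + 78 + 126 + ? = 525, so (2,3) = 105.
Using column 5: 108 + 114 + 81 + 135 + ? → (4,5) = 525 − 438 = 87.
Row 2: 96 + 105 + 72 + 114 + ? = 525, so (2,2) = 138.
Row 4: 129 + 111 + 78 + 87 + ? = 525, so (4,4) = 120.
Using column 2: 117 + 138 + 90 + 111 + ? → (5,2) = 525 − 456 = 69.
From column 4, 525 − (141 + 72 + 99 + 120) gives (5,4) = 93.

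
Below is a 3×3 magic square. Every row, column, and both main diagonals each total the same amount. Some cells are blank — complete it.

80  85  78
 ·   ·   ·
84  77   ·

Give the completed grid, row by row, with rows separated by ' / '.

Row 1 is already complete: 80 + 85 + 78 = 243, so that is the magic constant.
From row 3, 243 − (84 + 77) gives (3,3) = 82.
From column 1, 243 − (80 + 84) gives (2,1) = 79.
Column 2 must total 243; the given cells sum to 162, so (2,2) = 81.
Using column 3: 78 + 82 + ? → (2,3) = 243 − 160 = 83.

80 85 78 / 79 81 83 / 84 77 82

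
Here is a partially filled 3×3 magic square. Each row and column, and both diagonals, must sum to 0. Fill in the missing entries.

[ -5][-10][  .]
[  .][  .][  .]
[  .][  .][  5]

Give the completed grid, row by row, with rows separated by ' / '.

-5 -10 15 / 20 0 -20 / -15 10 5

Using row 1: -5 + (-10) + ? → (1,3) = 0 − (-15) = 15.
The remaining cell in column 3 is (2,3) = 0 − 20 = -20.
Using main diagonal: -5 + 5 + ? → (2,2) = 0 − 0 = 0.
Anti-diagonal needs 0; the known cells sum to 15, so (3,1) = -15.
Row 2 needs 0; the known cells sum to -20, so (2,1) = 20.
Row 3 needs 0; the known cells sum to -10, so (3,2) = 10.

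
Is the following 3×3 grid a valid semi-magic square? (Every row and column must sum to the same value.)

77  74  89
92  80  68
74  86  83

Row 1: 77 + 74 + 89 = 240.
Row 2: 92 + 80 + 68 = 240.
Row 3: 74 + 86 + 83 = 243.
Column 1: 77 + 92 + 74 = 243.
Column 2: 74 + 80 + 86 = 240.
Column 3: 89 + 68 + 83 = 240.

No — column 1 sums to 243 but row 1 sums to 240.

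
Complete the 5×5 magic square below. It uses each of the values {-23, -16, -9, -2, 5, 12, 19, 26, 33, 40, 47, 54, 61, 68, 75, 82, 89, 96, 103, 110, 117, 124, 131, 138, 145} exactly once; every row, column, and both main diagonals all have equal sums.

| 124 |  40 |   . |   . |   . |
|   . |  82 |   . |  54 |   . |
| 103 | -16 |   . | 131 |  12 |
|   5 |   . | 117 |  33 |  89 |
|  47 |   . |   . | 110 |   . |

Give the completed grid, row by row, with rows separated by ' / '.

124 40 96 -23 68 / 26 82 -2 54 145 / 103 -16 75 131 12 / 5 61 117 33 89 / 47 138 19 110 -9

The 25 entries sum to 1525, so each line sums to 1525/5 = 305.
Row 3 must total 305; the given cells sum to 230, so (3,3) = 75.
From row 4, 305 − (5 + 117 + 33 + 89) gives (4,2) = 61.
Column 1: 124 + 103 + 5 + 47 + ? = 305, so (2,1) = 26.
Column 2 needs 305; the known cells sum to 167, so (5,2) = 138.
From column 4, 305 − (54 + 131 + 33 + 110) gives (1,4) = -23.
The remaining cell in main diagonal is (5,5) = 305 − 314 = -9.
Anti-diagonal must total 305; the given cells sum to 237, so (1,5) = 68.
Row 1 must total 305; the given cells sum to 209, so (1,3) = 96.
Row 5: 47 + 138 + 110 + (-9) + ? = 305, so (5,3) = 19.
From column 3, 305 − (96 + 75 + 117 + 19) gives (2,3) = -2.
Using column 5: 68 + 12 + 89 + (-9) + ? → (2,5) = 305 − 160 = 145.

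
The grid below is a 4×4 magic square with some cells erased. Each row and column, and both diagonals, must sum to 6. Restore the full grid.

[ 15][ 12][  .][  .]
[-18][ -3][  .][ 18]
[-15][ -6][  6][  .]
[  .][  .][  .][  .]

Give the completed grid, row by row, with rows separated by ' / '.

The remaining cell in row 2 is (2,3) = 6 − (-3) = 9.
From row 3, 6 − (-15 + (-6) + 6) gives (3,4) = 21.
The remaining cell in column 1 is (4,1) = 6 − (-18) = 24.
The remaining cell in column 2 is (4,2) = 6 − 3 = 3.
Main diagonal needs 6; the known cells sum to 18, so (4,4) = -12.
Anti-diagonal must total 6; the given cells sum to 27, so (1,4) = -21.
Row 1: 15 + 12 + (-21) + ? = 6, so (1,3) = 0.
Row 4: 24 + 3 + (-12) + ? = 6, so (4,3) = -9.

15 12 0 -21 / -18 -3 9 18 / -15 -6 6 21 / 24 3 -9 -12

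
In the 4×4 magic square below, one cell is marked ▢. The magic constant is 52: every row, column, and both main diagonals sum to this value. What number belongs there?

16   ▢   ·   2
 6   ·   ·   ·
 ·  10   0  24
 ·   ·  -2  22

8

Using row 3: 10 + 0 + 24 + ? → (3,1) = 52 − 34 = 18.
Column 1: 16 + 6 + 18 + ? = 52, so (4,1) = 12.
Column 4 must total 52; the given cells sum to 48, so (2,4) = 4.
Main diagonal needs 52; the known cells sum to 38, so (2,2) = 14.
From anti-diagonal, 52 − (2 + 10 + 12) gives (2,3) = 28.
Row 4 must total 52; the given cells sum to 32, so (4,2) = 20.
From column 2, 52 − (14 + 10 + 20) gives (1,2) = 8.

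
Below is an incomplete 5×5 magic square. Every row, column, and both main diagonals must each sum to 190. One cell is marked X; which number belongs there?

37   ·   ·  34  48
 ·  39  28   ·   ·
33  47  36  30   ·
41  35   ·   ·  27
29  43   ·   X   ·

Using row 3: 33 + 47 + 36 + 30 + ? → (3,5) = 190 − 146 = 44.
From column 1, 190 − (37 + 33 + 41 + 29) gives (2,1) = 50.
Column 2 needs 190; the known cells sum to 164, so (1,2) = 26.
From anti-diagonal, 190 − (48 + 36 + 35 + 29) gives (2,4) = 42.
Row 1 must total 190; the given cells sum to 145, so (1,3) = 45.
Row 2 must total 190; the given cells sum to 159, so (2,5) = 31.
From column 5, 190 − (48 + 31 + 44 + 27) gives (5,5) = 40.
The remaining cell in main diagonal is (4,4) = 190 − 152 = 38.
Row 4 needs 190; the known cells sum to 141, so (4,3) = 49.
Column 3 must total 190; the given cells sum to 158, so (5,3) = 32.
The remaining cell in column 4 is (5,4) = 190 − 144 = 46.

46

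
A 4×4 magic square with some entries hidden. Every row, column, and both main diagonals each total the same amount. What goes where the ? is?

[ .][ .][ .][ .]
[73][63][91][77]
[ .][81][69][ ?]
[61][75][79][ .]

Row 2 is complete and sums to 304; that is the magic constant.
Row 4 must total 304; the given cells sum to 215, so (4,4) = 89.
From column 2, 304 − (63 + 81 + 75) gives (1,2) = 85.
The remaining cell in column 3 is (1,3) = 304 − 239 = 65.
The remaining cell in main diagonal is (1,1) = 304 − 221 = 83.
Anti-diagonal: 91 + 81 + 61 + ? = 304, so (1,4) = 71.
From column 1, 304 − (83 + 73 + 61) gives (3,1) = 87.
Using column 4: 71 + 77 + 89 + ? → (3,4) = 304 − 237 = 67.

67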